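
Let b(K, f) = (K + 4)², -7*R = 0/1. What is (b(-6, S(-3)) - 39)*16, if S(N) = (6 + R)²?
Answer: -560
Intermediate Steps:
R = 0 (R = -0/1 = -0 = -⅐*0 = 0)
S(N) = 36 (S(N) = (6 + 0)² = 6² = 36)
b(K, f) = (4 + K)²
(b(-6, S(-3)) - 39)*16 = ((4 - 6)² - 39)*16 = ((-2)² - 39)*16 = (4 - 39)*16 = -35*16 = -560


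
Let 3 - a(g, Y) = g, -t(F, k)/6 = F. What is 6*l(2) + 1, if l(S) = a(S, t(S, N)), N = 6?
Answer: 7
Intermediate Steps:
t(F, k) = -6*F
a(g, Y) = 3 - g
l(S) = 3 - S
6*l(2) + 1 = 6*(3 - 1*2) + 1 = 6*(3 - 2) + 1 = 6*1 + 1 = 6 + 1 = 7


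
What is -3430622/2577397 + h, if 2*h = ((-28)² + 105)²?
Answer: 2036964113193/5154794 ≈ 3.9516e+5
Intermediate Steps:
h = 790321/2 (h = ((-28)² + 105)²/2 = (784 + 105)²/2 = (½)*889² = (½)*790321 = 790321/2 ≈ 3.9516e+5)
-3430622/2577397 + h = -3430622/2577397 + 790321/2 = 2036964113193/5154794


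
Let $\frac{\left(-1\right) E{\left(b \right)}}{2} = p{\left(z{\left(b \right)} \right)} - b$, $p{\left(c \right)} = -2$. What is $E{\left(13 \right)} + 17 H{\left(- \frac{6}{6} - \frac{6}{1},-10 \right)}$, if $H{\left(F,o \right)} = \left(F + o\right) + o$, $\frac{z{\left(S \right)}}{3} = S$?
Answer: $-429$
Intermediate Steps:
$z{\left(S \right)} = 3 S$
$H{\left(F,o \right)} = F + 2 o$
$E{\left(b \right)} = 4 + 2 b$ ($E{\left(b \right)} = - 2 \left(-2 - b\right) = 4 + 2 b$)
$E{\left(13 \right)} + 17 H{\left(- \frac{6}{6} - \frac{6}{1},-10 \right)} = \left(4 + 2 \cdot 13\right) + 17 \left(\left(- \frac{6}{6} - \frac{6}{1}\right) + 2 \left(-10\right)\right) = \left(4 + 26\right) + 17 \left(\left(\left(-6\right) \frac{1}{6} - 6\right) - 20\right) = 30 + 17 \left(\left(-1 - 6\right) - 20\right) = 30 + 17 \left(-7 - 20\right) = 30 + 17 \left(-27\right) = 30 - 459 = -429$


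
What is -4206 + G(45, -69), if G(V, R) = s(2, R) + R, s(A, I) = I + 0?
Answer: -4344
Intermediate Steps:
s(A, I) = I
G(V, R) = 2*R (G(V, R) = R + R = 2*R)
-4206 + G(45, -69) = -4206 + 2*(-69) = -4206 - 138 = -4344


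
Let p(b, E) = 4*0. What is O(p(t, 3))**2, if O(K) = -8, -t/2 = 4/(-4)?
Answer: 64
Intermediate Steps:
t = 2 (t = -8/(-4) = -8*(-1)/4 = -2*(-1) = 2)
p(b, E) = 0
O(p(t, 3))**2 = (-8)**2 = 64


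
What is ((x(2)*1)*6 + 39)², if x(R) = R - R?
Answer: 1521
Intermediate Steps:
x(R) = 0
((x(2)*1)*6 + 39)² = ((0*1)*6 + 39)² = (0*6 + 39)² = (0 + 39)² = 39² = 1521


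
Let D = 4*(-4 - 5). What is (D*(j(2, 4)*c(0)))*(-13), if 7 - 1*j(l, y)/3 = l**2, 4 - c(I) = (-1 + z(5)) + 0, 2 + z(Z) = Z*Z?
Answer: -75816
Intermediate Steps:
z(Z) = -2 + Z**2 (z(Z) = -2 + Z*Z = -2 + Z**2)
c(I) = -18 (c(I) = 4 - ((-1 + (-2 + 5**2)) + 0) = 4 - ((-1 + (-2 + 25)) + 0) = 4 - ((-1 + 23) + 0) = 4 - (22 + 0) = 4 - 1*22 = 4 - 22 = -18)
D = -36 (D = 4*(-9) = -36)
j(l, y) = 21 - 3*l**2
(D*(j(2, 4)*c(0)))*(-13) = -36*(21 - 3*2**2)*(-18)*(-13) = -36*(21 - 3*4)*(-18)*(-13) = -36*(21 - 12)*(-18)*(-13) = -324*(-18)*(-13) = -36*(-162)*(-13) = 5832*(-13) = -75816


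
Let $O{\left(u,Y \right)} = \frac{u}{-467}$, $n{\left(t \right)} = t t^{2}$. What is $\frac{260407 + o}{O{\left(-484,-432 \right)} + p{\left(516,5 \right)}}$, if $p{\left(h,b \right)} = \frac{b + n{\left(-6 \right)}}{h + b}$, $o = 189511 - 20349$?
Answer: $\frac{104517144683}{153627} \approx 6.8033 \cdot 10^{5}$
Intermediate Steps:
$n{\left(t \right)} = t^{3}$
$o = 169162$ ($o = 189511 - 20349 = 169162$)
$p{\left(h,b \right)} = \frac{-216 + b}{b + h}$ ($p{\left(h,b \right)} = \frac{b + \left(-6\right)^{3}}{h + b} = \frac{b - 216}{b + h} = \frac{-216 + b}{b + h}$)
$O{\left(u,Y \right)} = - \frac{u}{467}$ ($O{\left(u,Y \right)} = u \left(- \frac{1}{467}\right) = - \frac{u}{467}$)
$\frac{260407 + o}{O{\left(-484,-432 \right)} + p{\left(516,5 \right)}} = \frac{260407 + 169162}{\left(- \frac{1}{467}\right) \left(-484\right) + \frac{-216 + 5}{5 + 516}} = \frac{429569}{\frac{484}{467} + \frac{1}{521} \left(-211\right)} = \frac{429569}{\frac{484}{467} - \frac{211}{521}} = \frac{429569}{\frac{153627}{243307}} = 429569 \cdot \frac{243307}{153627} = \frac{104517144683}{153627}$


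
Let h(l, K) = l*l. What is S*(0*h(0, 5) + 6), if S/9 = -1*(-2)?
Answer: 108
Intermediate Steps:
h(l, K) = l**2
S = 18 (S = 9*(-1*(-2)) = 9*2 = 18)
S*(0*h(0, 5) + 6) = 18*(0*0**2 + 6) = 18*(0*0 + 6) = 18*(0 + 6) = 18*6 = 108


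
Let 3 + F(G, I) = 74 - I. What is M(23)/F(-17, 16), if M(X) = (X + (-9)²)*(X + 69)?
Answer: 9568/55 ≈ 173.96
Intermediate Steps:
M(X) = (69 + X)*(81 + X) (M(X) = (X + 81)*(69 + X) = (81 + X)*(69 + X) = (69 + X)*(81 + X))
F(G, I) = 71 - I (F(G, I) = -3 + (74 - I) = 71 - I)
M(23)/F(-17, 16) = (5589 + 23² + 150*23)/(71 - 1*16) = (5589 + 529 + 3450)/(71 - 16) = 9568/55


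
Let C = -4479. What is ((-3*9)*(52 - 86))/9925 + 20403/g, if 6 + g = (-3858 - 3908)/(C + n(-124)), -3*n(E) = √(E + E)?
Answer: 3*(-44998726*√62 + 302326317027*I)/(39700*(√62 - 4777*I)) ≈ -4782.5 + 2.2781*I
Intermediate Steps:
n(E) = -√2*√E/3 (n(E) = -√(E + E)/3 = -√2*√E/3)
g = -6 - 7766/(-4479 - 2*I*√62/3) (g = -6 + (-3858 - 3908)/(-4479 - √2*√(-124)/3) = -6 - 7766/(-4479 - √2*2*I*√31/3) = -6 - 7766/(-4479 - 2*I*√62/3) ≈ -4.2661 - 0.0020321*I)
((-3*9)*(52 - 86))/9925 + 20403/g = ((-3*9)*(52 - 86))/9925 + 20403/((12*(-√62 + 4777*I)/(-13437*I + 2*√62))) = -27*(-34)*(1/9925) + 20403*((-13437*I + 2*√62)/(12*(-√62 + 4777*I))) = 918*(1/9925) + 6801*(-13437*I + 2*√62)/(4*(-√62 + 4777*I)) = 918/9925 + 6801*(-13437*I + 2*√62)/(4*(-√62 + 4777*I))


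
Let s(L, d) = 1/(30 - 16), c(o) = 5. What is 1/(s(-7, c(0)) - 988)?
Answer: -14/13831 ≈ -0.0010122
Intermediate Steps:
s(L, d) = 1/14
1/(s(-7, c(0)) - 988) = 1/(1/14 - 988) = 1/(-13831/14) = -14/13831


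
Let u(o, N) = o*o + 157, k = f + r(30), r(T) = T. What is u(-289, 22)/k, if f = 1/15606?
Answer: 186554124/66883 ≈ 2789.3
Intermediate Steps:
f = 1/15606 ≈ 6.4078e-5
k = 468181/15606 (k = 1/15606 + 30 = 468181/15606 ≈ 30.000)
u(o, N) = 157 + o² (u(o, N) = o² + 157 = 157 + o²)
u(-289, 22)/k = (157 + (-289)²)/(468181/15606) = (157 + 83521)*(15606/468181) = 83678*(15606/468181) = 186554124/66883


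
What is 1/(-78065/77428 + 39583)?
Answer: 5956/235750343 ≈ 2.5264e-5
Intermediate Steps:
1/(-78065/77428 + 39583) = 1/(-78065*1/77428 + 39583) = 1/(-6005/5956 + 39583) = 1/(235750343/5956) = 5956/235750343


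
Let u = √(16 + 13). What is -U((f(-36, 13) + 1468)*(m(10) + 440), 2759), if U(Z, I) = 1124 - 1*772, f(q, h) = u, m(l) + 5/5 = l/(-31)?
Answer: -352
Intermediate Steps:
m(l) = -1 - l/31 (m(l) = -1 + l/(-31) = -1 + l*(-1/31) = -1 - l/31)
u = √29 ≈ 5.3852
f(q, h) = √29
U(Z, I) = 352 (U(Z, I) = 1124 - 772 = 352)
-U((f(-36, 13) + 1468)*(m(10) + 440), 2759) = -1*352 = -352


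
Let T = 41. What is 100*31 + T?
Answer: 3141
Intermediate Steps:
100*31 + T = 100*31 + 41 = 3100 + 41 = 3141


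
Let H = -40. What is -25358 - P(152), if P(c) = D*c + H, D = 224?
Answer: -59366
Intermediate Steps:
P(c) = -40 + 224*c (P(c) = 224*c - 40 = -40 + 224*c)
-25358 - P(152) = -25358 - (-40 + 224*152) = -25358 - (-40 + 34048) = -25358 - 1*34008 = -25358 - 34008 = -59366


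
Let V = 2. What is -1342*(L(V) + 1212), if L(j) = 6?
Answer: -1634556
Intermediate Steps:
-1342*(L(V) + 1212) = -1342*(6 + 1212) = -1342*1218 = -1634556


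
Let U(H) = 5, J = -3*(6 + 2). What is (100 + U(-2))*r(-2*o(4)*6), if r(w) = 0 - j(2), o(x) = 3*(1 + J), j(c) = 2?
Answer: -210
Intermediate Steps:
J = -24 (J = -3*8 = -24)
o(x) = -69 (o(x) = 3*(1 - 24) = 3*(-23) = -69)
r(w) = -2 (r(w) = 0 - 1*2 = 0 - 2 = -2)
(100 + U(-2))*r(-2*o(4)*6) = (100 + 5)*(-2) = 105*(-2) = -210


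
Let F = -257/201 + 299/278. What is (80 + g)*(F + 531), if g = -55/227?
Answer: 178997321485/4228102 ≈ 42335.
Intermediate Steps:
g = -55/227 (g = -55*1/227 = -55/227 ≈ -0.24229)
F = -11347/55878 (F = -257*1/201 + 299*(1/278) = -257/201 + 299/278 = -11347/55878 ≈ -0.20307)
(80 + g)*(F + 531) = (80 - 55/227)*(-11347/55878 + 531) = (18105/227)*(29659871/55878) = 178997321485/4228102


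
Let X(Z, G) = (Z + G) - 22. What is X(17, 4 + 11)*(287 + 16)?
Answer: 3030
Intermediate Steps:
X(Z, G) = -22 + G + Z (X(Z, G) = (G + Z) - 22 = -22 + G + Z)
X(17, 4 + 11)*(287 + 16) = (-22 + (4 + 11) + 17)*(287 + 16) = (-22 + 15 + 17)*303 = 10*303 = 3030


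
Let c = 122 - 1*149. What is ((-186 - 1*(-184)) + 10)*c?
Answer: -216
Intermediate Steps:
c = -27 (c = 122 - 149 = -27)
((-186 - 1*(-184)) + 10)*c = ((-186 - 1*(-184)) + 10)*(-27) = ((-186 + 184) + 10)*(-27) = (-2 + 10)*(-27) = 8*(-27) = -216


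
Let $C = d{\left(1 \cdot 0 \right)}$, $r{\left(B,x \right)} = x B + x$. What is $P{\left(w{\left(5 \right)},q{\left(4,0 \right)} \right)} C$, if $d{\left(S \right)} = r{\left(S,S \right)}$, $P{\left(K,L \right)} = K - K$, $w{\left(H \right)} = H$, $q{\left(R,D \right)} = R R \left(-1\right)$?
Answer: $0$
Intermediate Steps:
$q{\left(R,D \right)} = - R^{2}$ ($q{\left(R,D \right)} = R^{2} \left(-1\right) = - R^{2}$)
$r{\left(B,x \right)} = x + B x$ ($r{\left(B,x \right)} = B x + x = x + B x$)
$P{\left(K,L \right)} = 0$
$d{\left(S \right)} = S \left(1 + S\right)$
$C = 0$ ($C = 1 \cdot 0 \left(1 + 1 \cdot 0\right) = 0 \left(1 + 0\right) = 0 \cdot 1 = 0$)
$P{\left(w{\left(5 \right)},q{\left(4,0 \right)} \right)} C = 0 \cdot 0 = 0$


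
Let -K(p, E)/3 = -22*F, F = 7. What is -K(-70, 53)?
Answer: -462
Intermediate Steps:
K(p, E) = 462 (K(p, E) = -(-66)*7 = -3*(-154) = 462)
-K(-70, 53) = -1*462 = -462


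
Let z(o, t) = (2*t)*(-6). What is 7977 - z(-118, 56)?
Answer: 8649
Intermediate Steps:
z(o, t) = -12*t
7977 - z(-118, 56) = 7977 - (-12)*56 = 7977 - 1*(-672) = 7977 + 672 = 8649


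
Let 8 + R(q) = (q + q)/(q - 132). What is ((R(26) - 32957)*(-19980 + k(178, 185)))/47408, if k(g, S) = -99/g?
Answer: 6213881801169/447247072 ≈ 13894.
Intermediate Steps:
R(q) = -8 + 2*q/(-132 + q) (R(q) = -8 + (q + q)/(q - 132) = -8 + (2*q)/(-132 + q) = -8 + 2*q/(-132 + q))
((R(26) - 32957)*(-19980 + k(178, 185)))/47408 = ((6*(176 - 1*26)/(-132 + 26) - 32957)*(-19980 - 99/178))/47408 = ((6*(176 - 26)/(-106) - 32957)*(-19980 - 99*1/178))*(1/47408) = ((6*(-1/106)*150 - 32957)*(-19980 - 99/178))*(1/47408) = ((-450/53 - 32957)*(-3556539/178))*(1/47408) = -1747171/53*(-3556539/178)*(1/47408) = (6213881801169/9434)*(1/47408) = 6213881801169/447247072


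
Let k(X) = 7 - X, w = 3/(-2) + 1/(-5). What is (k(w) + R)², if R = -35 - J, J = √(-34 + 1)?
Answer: 65869/100 + 263*I*√33/5 ≈ 658.69 + 302.16*I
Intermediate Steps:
w = -17/10 (w = 3*(-½) + 1*(-⅕) = -3/2 - ⅕ = -17/10 ≈ -1.7000)
J = I*√33 (J = √(-33) = I*√33 ≈ 5.7446*I)
R = -35 - I*√33 ≈ -35.0 - 5.7446*I
(k(w) + R)² = ((7 - 1*(-17/10)) + (-35 - I*√33))² = ((7 + 17/10) + (-35 - I*√33))² = (87/10 + (-35 - I*√33))² = (-263/10 - I*√33)²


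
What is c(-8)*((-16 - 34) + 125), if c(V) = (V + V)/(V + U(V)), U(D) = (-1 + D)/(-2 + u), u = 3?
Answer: 1200/17 ≈ 70.588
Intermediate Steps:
U(D) = -1 + D (U(D) = (-1 + D)/(-2 + 3) = (-1 + D)/1 = (-1 + D)*1 = -1 + D)
c(V) = 2*V/(-1 + 2*V) (c(V) = (V + V)/(V + (-1 + V)) = (2*V)/(-1 + 2*V) = 2*V/(-1 + 2*V))
c(-8)*((-16 - 34) + 125) = (2*(-8)/(-1 + 2*(-8)))*((-16 - 34) + 125) = (2*(-8)/(-1 - 16))*(-50 + 125) = (2*(-8)/(-17))*75 = (2*(-8)*(-1/17))*75 = (16/17)*75 = 1200/17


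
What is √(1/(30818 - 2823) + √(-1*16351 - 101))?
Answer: √(27995 + 4702320150*I*√457)/27995 ≈ 8.0083 + 8.0083*I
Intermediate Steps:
√(1/(30818 - 2823) + √(-1*16351 - 101)) = √(1/27995 + √(-16351 - 101)) = √(1/27995 + √(-16452)) = √(1/27995 + 6*I*√457)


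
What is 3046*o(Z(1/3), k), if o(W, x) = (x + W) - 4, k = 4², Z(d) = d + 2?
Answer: 130978/3 ≈ 43659.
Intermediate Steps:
Z(d) = 2 + d
k = 16
o(W, x) = -4 + W + x (o(W, x) = (W + x) - 4 = -4 + W + x)
3046*o(Z(1/3), k) = 3046*(-4 + (2 + 1/3) + 16) = 3046*(-4 + (2 + 1*(⅓)) + 16) = 3046*(-4 + (2 + ⅓) + 16) = 3046*(-4 + 7/3 + 16) = 3046*(43/3) = 130978/3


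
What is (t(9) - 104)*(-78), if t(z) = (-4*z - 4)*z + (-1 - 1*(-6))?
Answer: 35802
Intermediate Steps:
t(z) = 5 + z*(-4 - 4*z) (t(z) = (-4 - 4*z)*z + (-1 + 6) = z*(-4 - 4*z) + 5 = 5 + z*(-4 - 4*z))
(t(9) - 104)*(-78) = ((5 - 4*9 - 4*9²) - 104)*(-78) = ((5 - 36 - 4*81) - 104)*(-78) = ((5 - 36 - 324) - 104)*(-78) = (-355 - 104)*(-78) = -459*(-78) = 35802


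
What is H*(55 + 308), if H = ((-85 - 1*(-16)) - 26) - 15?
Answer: -39930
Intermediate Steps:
H = -110 (H = ((-85 + 16) - 26) - 15 = (-69 - 26) - 15 = -95 - 15 = -110)
H*(55 + 308) = -110*(55 + 308) = -110*363 = -39930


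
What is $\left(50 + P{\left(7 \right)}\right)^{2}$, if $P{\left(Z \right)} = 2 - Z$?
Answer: $2025$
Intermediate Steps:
$\left(50 + P{\left(7 \right)}\right)^{2} = \left(50 + \left(2 - 7\right)\right)^{2} = \left(50 - 5\right)^{2} = 45^{2} = 2025$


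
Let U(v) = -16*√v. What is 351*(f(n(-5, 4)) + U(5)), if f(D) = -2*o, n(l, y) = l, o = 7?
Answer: -4914 - 5616*√5 ≈ -17472.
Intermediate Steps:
f(D) = -14 (f(D) = -2*7 = -14)
351*(f(n(-5, 4)) + U(5)) = 351*(-14 - 16*√5) = -4914 - 5616*√5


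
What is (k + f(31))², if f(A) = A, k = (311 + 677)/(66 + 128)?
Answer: 12257001/9409 ≈ 1302.7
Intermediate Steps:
k = 494/97 (k = 988/194 = 988*(1/194) = 494/97 ≈ 5.0928)
(k + f(31))² = (494/97 + 31)² = (3501/97)² = 12257001/9409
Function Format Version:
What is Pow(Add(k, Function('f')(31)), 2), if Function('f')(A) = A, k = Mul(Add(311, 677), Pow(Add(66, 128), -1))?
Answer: Rational(12257001, 9409) ≈ 1302.7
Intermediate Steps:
k = Rational(494, 97) (k = Mul(988, Pow(194, -1)) = Mul(988, Rational(1, 194)) = Rational(494, 97) ≈ 5.0928)
Pow(Add(k, Function('f')(31)), 2) = Pow(Add(Rational(494, 97), 31), 2) = Pow(Rational(3501, 97), 2) = Rational(12257001, 9409)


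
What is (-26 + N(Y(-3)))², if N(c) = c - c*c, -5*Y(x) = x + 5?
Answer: 440896/625 ≈ 705.43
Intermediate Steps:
Y(x) = -1 - x/5 (Y(x) = -(x + 5)/5 = -(5 + x)/5 = -1 - x/5)
N(c) = c - c²
(-26 + N(Y(-3)))² = (-26 + (-1 - ⅕*(-3))*(1 - (-1 - ⅕*(-3))))² = (-26 + (-1 + ⅗)*(1 - (-1 + ⅗)))² = (-26 - 2*(1 - 1*(-⅖))/5)² = (-26 - 2*(1 + ⅖)/5)² = (-26 - ⅖*7/5)² = (-26 - 14/25)² = (-664/25)² = 440896/625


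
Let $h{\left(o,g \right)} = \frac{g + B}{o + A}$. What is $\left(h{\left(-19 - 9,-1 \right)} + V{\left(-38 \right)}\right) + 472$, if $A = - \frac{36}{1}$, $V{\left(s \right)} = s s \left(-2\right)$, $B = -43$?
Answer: $- \frac{38645}{16} \approx -2415.3$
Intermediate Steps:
$V{\left(s \right)} = - 2 s^{2}$ ($V{\left(s \right)} = s^{2} \left(-2\right) = - 2 s^{2}$)
$A = -36$ ($A = \left(-36\right) 1 = -36$)
$h{\left(o,g \right)} = \frac{-43 + g}{-36 + o}$ ($h{\left(o,g \right)} = \frac{g - 43}{o - 36} = \frac{-43 + g}{-36 + o}$)
$\left(h{\left(-19 - 9,-1 \right)} + V{\left(-38 \right)}\right) + 472 = \left(\frac{-43 - 1}{-36 - 28} - 2 \left(-38\right)^{2}\right) + 472 = \left(\frac{1}{-36 - 28} \left(-44\right) - 2888\right) + 472 = \left(\frac{1}{-64} \left(-44\right) - 2888\right) + 472 = \left(\left(- \frac{1}{64}\right) \left(-44\right) - 2888\right) + 472 = \left(\frac{11}{16} - 2888\right) + 472 = - \frac{46197}{16} + 472 = - \frac{38645}{16}$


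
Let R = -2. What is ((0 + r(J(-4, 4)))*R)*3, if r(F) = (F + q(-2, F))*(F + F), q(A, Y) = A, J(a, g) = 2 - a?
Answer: -288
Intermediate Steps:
r(F) = 2*F*(-2 + F) (r(F) = (F - 2)*(F + F) = (-2 + F)*(2*F) = 2*F*(-2 + F))
((0 + r(J(-4, 4)))*R)*3 = ((0 + 2*(2 - 1*(-4))*(-2 + (2 - 1*(-4))))*(-2))*3 = ((0 + 2*(2 + 4)*(-2 + (2 + 4)))*(-2))*3 = ((0 + 2*6*(-2 + 6))*(-2))*3 = ((0 + 2*6*4)*(-2))*3 = ((0 + 48)*(-2))*3 = (48*(-2))*3 = -96*3 = -288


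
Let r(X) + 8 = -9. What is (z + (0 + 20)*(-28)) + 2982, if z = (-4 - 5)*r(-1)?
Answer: 2575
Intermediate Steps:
r(X) = -17 (r(X) = -8 - 9 = -17)
z = 153 (z = (-4 - 5)*(-17) = -9*(-17) = 153)
(z + (0 + 20)*(-28)) + 2982 = (153 + (0 + 20)*(-28)) + 2982 = (153 + 20*(-28)) + 2982 = (153 - 560) + 2982 = -407 + 2982 = 2575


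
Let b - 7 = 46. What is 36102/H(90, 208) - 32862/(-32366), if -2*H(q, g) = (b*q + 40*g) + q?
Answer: -237979188/53322985 ≈ -4.4630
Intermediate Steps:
b = 53 (b = 7 + 46 = 53)
H(q, g) = -27*q - 20*g (H(q, g) = -((53*q + 40*g) + q)/2 = -((40*g + 53*q) + q)/2 = -(40*g + 54*q)/2 = -27*q - 20*g)
36102/H(90, 208) - 32862/(-32366) = 36102/(-27*90 - 20*208) - 32862/(-32366) = 36102/(-2430 - 4160) - 32862*(-1/32366) = 36102/(-6590) + 16431/16183 = 36102*(-1/6590) + 16431/16183 = -18051/3295 + 16431/16183 = -237979188/53322985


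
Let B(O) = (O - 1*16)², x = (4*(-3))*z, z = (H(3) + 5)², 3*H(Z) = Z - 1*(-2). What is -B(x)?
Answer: -2715904/9 ≈ -3.0177e+5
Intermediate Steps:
H(Z) = ⅔ + Z/3 (H(Z) = (Z - 1*(-2))/3 = (Z + 2)/3 = (2 + Z)/3 = ⅔ + Z/3)
z = 400/9 (z = ((⅔ + (⅓)*3) + 5)² = ((⅔ + 1) + 5)² = (5/3 + 5)² = (20/3)² = 400/9 ≈ 44.444)
x = -1600/3 (x = (4*(-3))*(400/9) = -12*400/9 = -1600/3 ≈ -533.33)
B(O) = (-16 + O)² (B(O) = (O - 16)² = (-16 + O)²)
-B(x) = -(-16 - 1600/3)² = -(-1648/3)² = -1*2715904/9 = -2715904/9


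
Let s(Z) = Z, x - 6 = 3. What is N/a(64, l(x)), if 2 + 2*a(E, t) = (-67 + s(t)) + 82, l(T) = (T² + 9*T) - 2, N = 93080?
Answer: 186160/173 ≈ 1076.1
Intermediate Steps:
x = 9 (x = 6 + 3 = 9)
l(T) = -2 + T² + 9*T
a(E, t) = 13/2 + t/2 (a(E, t) = -1 + ((-67 + t) + 82)/2 = -1 + (15 + t)/2 = -1 + (15/2 + t/2) = 13/2 + t/2)
N/a(64, l(x)) = 93080/(13/2 + (-2 + 9² + 9*9)/2) = 93080/(13/2 + (-2 + 81 + 81)/2) = 93080/(13/2 + (½)*160) = 93080/(13/2 + 80) = 93080/(173/2) = 93080*(2/173) = 186160/173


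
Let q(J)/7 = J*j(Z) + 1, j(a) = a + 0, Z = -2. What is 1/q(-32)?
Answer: 1/455 ≈ 0.0021978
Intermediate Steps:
j(a) = a
q(J) = 7 - 14*J (q(J) = 7*(J*(-2) + 1) = 7*(-2*J + 1) = 7*(1 - 2*J) = 7 - 14*J)
1/q(-32) = 1/(7 - 14*(-32)) = 1/(7 + 448) = 1/455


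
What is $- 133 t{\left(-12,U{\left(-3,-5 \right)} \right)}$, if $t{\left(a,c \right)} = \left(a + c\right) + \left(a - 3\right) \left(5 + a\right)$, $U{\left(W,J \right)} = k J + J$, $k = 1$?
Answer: $-11039$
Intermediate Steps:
$U{\left(W,J \right)} = 2 J$ ($U{\left(W,J \right)} = 1 J + J = J + J = 2 J$)
$t{\left(a,c \right)} = a + c + \left(-3 + a\right) \left(5 + a\right)$ ($t{\left(a,c \right)} = \left(a + c\right) + \left(-3 + a\right) \left(5 + a\right) = a + c + \left(-3 + a\right) \left(5 + a\right)$)
$- 133 t{\left(-12,U{\left(-3,-5 \right)} \right)} = - 133 \left(-15 + 2 \left(-5\right) + \left(-12\right)^{2} + 3 \left(-12\right)\right) = - 133 \left(-15 - 10 + 144 - 36\right) = \left(-133\right) 83 = -11039$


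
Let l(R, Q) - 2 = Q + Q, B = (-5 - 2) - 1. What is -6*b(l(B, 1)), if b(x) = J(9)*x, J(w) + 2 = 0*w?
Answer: 48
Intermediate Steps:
B = -8 (B = -7 - 1 = -8)
l(R, Q) = 2 + 2*Q (l(R, Q) = 2 + (Q + Q) = 2 + 2*Q)
J(w) = -2 (J(w) = -2 + 0*w = -2 + 0 = -2)
b(x) = -2*x
-6*b(l(B, 1)) = -(-12)*(2 + 2*1) = -(-12)*(2 + 2) = -(-12)*4 = -6*(-8) = 48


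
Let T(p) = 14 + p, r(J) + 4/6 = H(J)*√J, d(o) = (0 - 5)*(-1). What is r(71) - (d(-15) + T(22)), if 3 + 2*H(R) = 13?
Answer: -125/3 + 5*√71 ≈ 0.46408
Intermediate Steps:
H(R) = 5 (H(R) = -3/2 + (½)*13 = -3/2 + 13/2 = 5)
d(o) = 5 (d(o) = -5*(-1) = 5)
r(J) = -⅔ + 5*√J
r(71) - (d(-15) + T(22)) = (-⅔ + 5*√71) - (5 + (14 + 22)) = (-⅔ + 5*√71) - (5 + 36) = (-⅔ + 5*√71) - 1*41 = (-⅔ + 5*√71) - 41 = -125/3 + 5*√71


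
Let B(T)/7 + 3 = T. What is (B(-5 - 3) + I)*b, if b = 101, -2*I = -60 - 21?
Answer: -7373/2 ≈ -3686.5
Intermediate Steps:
B(T) = -21 + 7*T
I = 81/2 (I = -(-60 - 21)/2 = -1/2*(-81) = 81/2 ≈ 40.500)
(B(-5 - 3) + I)*b = ((-21 + 7*(-5 - 3)) + 81/2)*101 = ((-21 + 7*(-8)) + 81/2)*101 = ((-21 - 56) + 81/2)*101 = (-77 + 81/2)*101 = -73/2*101 = -7373/2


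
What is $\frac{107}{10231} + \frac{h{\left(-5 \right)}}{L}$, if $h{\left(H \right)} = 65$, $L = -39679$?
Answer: $\frac{3580638}{405955849} \approx 0.0088203$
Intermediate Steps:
$\frac{107}{10231} + \frac{h{\left(-5 \right)}}{L} = \frac{107}{10231} + \frac{65}{-39679} = 107 \cdot \frac{1}{10231} + 65 \left(- \frac{1}{39679}\right) = \frac{107}{10231} - \frac{65}{39679} = \frac{3580638}{405955849}$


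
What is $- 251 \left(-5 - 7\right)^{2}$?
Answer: $-36144$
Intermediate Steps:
$- 251 \left(-5 - 7\right)^{2} = - 251 \left(-12\right)^{2} = \left(-251\right) 144 = -36144$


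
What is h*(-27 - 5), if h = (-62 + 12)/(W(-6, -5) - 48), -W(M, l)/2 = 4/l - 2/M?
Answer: -12000/353 ≈ -33.994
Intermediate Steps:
W(M, l) = -8/l + 4/M (W(M, l) = -2*(4/l - 2/M) = -2*(-2/M + 4/l) = -8/l + 4/M)
h = 375/353 (h = (-62 + 12)/((-8/(-5) + 4/(-6)) - 48) = -50/((-8*(-1/5) + 4*(-1/6)) - 48) = -50/((8/5 - 2/3) - 48) = -50/(14/15 - 48) = -50/(-706/15) = -50*(-15/706) = 375/353 ≈ 1.0623)
h*(-27 - 5) = 375*(-27 - 5)/353 = (375/353)*(-32) = -12000/353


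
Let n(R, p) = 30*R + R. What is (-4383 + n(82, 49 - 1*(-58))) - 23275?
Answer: -25116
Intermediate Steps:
n(R, p) = 31*R
(-4383 + n(82, 49 - 1*(-58))) - 23275 = (-4383 + 31*82) - 23275 = (-4383 + 2542) - 23275 = -1841 - 23275 = -25116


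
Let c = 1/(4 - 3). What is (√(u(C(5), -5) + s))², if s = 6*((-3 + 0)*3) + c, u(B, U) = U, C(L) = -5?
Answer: -58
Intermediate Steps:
c = 1 (c = 1/1 = 1)
s = -53 (s = 6*((-3 + 0)*3) + 1 = 6*(-3*3) + 1 = 6*(-9) + 1 = -54 + 1 = -53)
(√(u(C(5), -5) + s))² = (√(-5 - 53))² = (√(-58))² = (I*√58)² = -58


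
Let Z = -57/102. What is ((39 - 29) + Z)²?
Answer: 103041/1156 ≈ 89.136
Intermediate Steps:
Z = -19/34 (Z = -57*1/102 = -19/34 ≈ -0.55882)
((39 - 29) + Z)² = ((39 - 29) - 19/34)² = (10 - 19/34)² = (321/34)² = 103041/1156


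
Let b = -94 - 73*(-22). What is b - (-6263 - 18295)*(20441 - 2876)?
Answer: 431362782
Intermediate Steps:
b = 1512 (b = -94 + 1606 = 1512)
b - (-6263 - 18295)*(20441 - 2876) = 1512 - (-6263 - 18295)*(20441 - 2876) = 1512 - (-24558)*17565 = 1512 - 1*(-431361270) = 1512 + 431361270 = 431362782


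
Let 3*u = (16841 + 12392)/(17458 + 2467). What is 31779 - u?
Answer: 1899560492/59775 ≈ 31779.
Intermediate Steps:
u = 29233/59775 (u = ((16841 + 12392)/(17458 + 2467))/3 = (29233/19925)/3 = (29233*(1/19925))/3 = (1/3)*(29233/19925) = 29233/59775 ≈ 0.48905)
31779 - u = 31779 - 1*29233/59775 = 31779 - 29233/59775 = 1899560492/59775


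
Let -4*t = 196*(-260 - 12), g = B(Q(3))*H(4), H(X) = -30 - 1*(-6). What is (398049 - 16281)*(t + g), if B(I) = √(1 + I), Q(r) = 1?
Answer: 5088203904 - 9162432*√2 ≈ 5.0752e+9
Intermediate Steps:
H(X) = -24 (H(X) = -30 + 6 = -24)
g = -24*√2 (g = √(1 + 1)*(-24) = √2*(-24) = -24*√2 ≈ -33.941)
t = 13328 (t = -49*(-260 - 12) = -49*(-272) = -¼*(-53312) = 13328)
(398049 - 16281)*(t + g) = (398049 - 16281)*(13328 - 24*√2) = 381768*(13328 - 24*√2) = 5088203904 - 9162432*√2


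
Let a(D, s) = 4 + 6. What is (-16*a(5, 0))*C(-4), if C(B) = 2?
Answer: -320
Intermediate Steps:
a(D, s) = 10
(-16*a(5, 0))*C(-4) = -16*10*2 = -160*2 = -320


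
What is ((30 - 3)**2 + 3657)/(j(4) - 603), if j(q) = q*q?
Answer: -4386/587 ≈ -7.4719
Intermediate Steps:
j(q) = q**2
((30 - 3)**2 + 3657)/(j(4) - 603) = ((30 - 3)**2 + 3657)/(4**2 - 603) = (27**2 + 3657)/(16 - 603) = (729 + 3657)/(-587) = 4386*(-1/587) = -4386/587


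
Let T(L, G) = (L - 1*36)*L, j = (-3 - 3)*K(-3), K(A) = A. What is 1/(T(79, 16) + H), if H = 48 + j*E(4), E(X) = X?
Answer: 1/3517 ≈ 0.00028433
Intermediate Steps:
j = 18 (j = (-3 - 3)*(-3) = -6*(-3) = 18)
T(L, G) = L*(-36 + L) (T(L, G) = (L - 36)*L = (-36 + L)*L = L*(-36 + L))
H = 120 (H = 48 + 18*4 = 48 + 72 = 120)
1/(T(79, 16) + H) = 1/(79*(-36 + 79) + 120) = 1/(79*43 + 120) = 1/(3397 + 120) = 1/3517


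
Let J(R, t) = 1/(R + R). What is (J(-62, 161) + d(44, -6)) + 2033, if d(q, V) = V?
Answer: 251347/124 ≈ 2027.0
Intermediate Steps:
J(R, t) = 1/(2*R)
(J(-62, 161) + d(44, -6)) + 2033 = ((1/2)/(-62) - 6) + 2033 = ((1/2)*(-1/62) - 6) + 2033 = (-1/124 - 6) + 2033 = -745/124 + 2033 = 251347/124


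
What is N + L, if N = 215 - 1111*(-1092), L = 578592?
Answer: 1792019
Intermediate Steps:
N = 1213427 (N = 215 + 1213212 = 1213427)
N + L = 1213427 + 578592 = 1792019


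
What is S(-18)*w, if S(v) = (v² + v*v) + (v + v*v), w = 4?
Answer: 3816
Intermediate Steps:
S(v) = v + 3*v² (S(v) = (v² + v²) + (v + v²) = 2*v² + (v + v²) = v + 3*v²)
S(-18)*w = -18*(1 + 3*(-18))*4 = -18*(1 - 54)*4 = -18*(-53)*4 = 954*4 = 3816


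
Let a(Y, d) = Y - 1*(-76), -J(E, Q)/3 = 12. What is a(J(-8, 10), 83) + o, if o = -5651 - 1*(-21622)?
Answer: 16011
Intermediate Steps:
J(E, Q) = -36 (J(E, Q) = -3*12 = -36)
a(Y, d) = 76 + Y (a(Y, d) = Y + 76 = 76 + Y)
o = 15971 (o = -5651 + 21622 = 15971)
a(J(-8, 10), 83) + o = (76 - 36) + 15971 = 40 + 15971 = 16011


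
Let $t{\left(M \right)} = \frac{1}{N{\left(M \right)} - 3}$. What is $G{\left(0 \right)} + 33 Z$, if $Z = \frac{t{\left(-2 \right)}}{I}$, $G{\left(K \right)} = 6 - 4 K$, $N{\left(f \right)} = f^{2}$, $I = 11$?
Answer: $9$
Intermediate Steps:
$t{\left(M \right)} = \frac{1}{-3 + M^{2}}$ ($t{\left(M \right)} = \frac{1}{M^{2} - 3} = \frac{1}{-3 + M^{2}}$)
$Z = \frac{1}{11}$ ($Z = \frac{1}{\left(-3 + \left(-2\right)^{2}\right) 11} = \frac{1}{-3 + 4} \cdot \frac{1}{11} = 1^{-1} \cdot \frac{1}{11} = 1 \cdot \frac{1}{11} = \frac{1}{11} \approx 0.090909$)
$G{\left(0 \right)} + 33 Z = \left(6 - 0\right) + 33 \cdot \frac{1}{11} = \left(6 + 0\right) + 3 = 6 + 3 = 9$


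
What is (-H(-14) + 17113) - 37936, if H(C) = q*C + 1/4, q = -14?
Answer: -84077/4 ≈ -21019.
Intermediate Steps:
H(C) = ¼ - 14*C (H(C) = -14*C + 1/4 = -14*C + ¼ = ¼ - 14*C)
(-H(-14) + 17113) - 37936 = (-(¼ - 14*(-14)) + 17113) - 37936 = (-(¼ + 196) + 17113) - 37936 = (-1*785/4 + 17113) - 37936 = (-785/4 + 17113) - 37936 = 67667/4 - 37936 = -84077/4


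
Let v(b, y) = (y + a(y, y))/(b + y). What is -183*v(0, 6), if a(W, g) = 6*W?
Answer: -1281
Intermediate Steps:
v(b, y) = 7*y/(b + y) (v(b, y) = (y + 6*y)/(b + y) = (7*y)/(b + y) = 7*y/(b + y))
-183*v(0, 6) = -1281*6/(0 + 6) = -1281*6/6 = -183*7 = -1281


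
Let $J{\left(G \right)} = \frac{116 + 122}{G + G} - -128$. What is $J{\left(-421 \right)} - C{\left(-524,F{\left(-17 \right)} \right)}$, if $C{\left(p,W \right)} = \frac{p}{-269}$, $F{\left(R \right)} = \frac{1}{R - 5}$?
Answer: $\frac{14243257}{113249} \approx 125.77$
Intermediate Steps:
$F{\left(R \right)} = \frac{1}{-5 + R}$
$J{\left(G \right)} = 128 + \frac{119}{G}$ ($J{\left(G \right)} = \frac{238}{2 G} + 128 = 238 \frac{1}{2 G} + 128 = \frac{119}{G} + 128 = 128 + \frac{119}{G}$)
$C{\left(p,W \right)} = - \frac{p}{269}$ ($C{\left(p,W \right)} = p \left(- \frac{1}{269}\right) = - \frac{p}{269}$)
$J{\left(-421 \right)} - C{\left(-524,F{\left(-17 \right)} \right)} = \left(128 + \frac{119}{-421}\right) - \left(- \frac{1}{269}\right) \left(-524\right) = \left(128 + 119 \left(- \frac{1}{421}\right)\right) - \frac{524}{269} = \left(128 - \frac{119}{421}\right) - \frac{524}{269} = \frac{53769}{421} - \frac{524}{269} = \frac{14243257}{113249}$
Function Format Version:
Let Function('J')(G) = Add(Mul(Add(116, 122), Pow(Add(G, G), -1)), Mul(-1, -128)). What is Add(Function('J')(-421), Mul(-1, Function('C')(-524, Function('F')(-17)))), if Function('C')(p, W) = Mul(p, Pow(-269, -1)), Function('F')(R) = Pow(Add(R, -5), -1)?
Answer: Rational(14243257, 113249) ≈ 125.77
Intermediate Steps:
Function('F')(R) = Pow(Add(-5, R), -1)
Function('J')(G) = Add(128, Mul(119, Pow(G, -1))) (Function('J')(G) = Add(Mul(238, Pow(Mul(2, G), -1)), 128) = Add(Mul(238, Mul(Rational(1, 2), Pow(G, -1))), 128) = Add(Mul(119, Pow(G, -1)), 128) = Add(128, Mul(119, Pow(G, -1))))
Function('C')(p, W) = Mul(Rational(-1, 269), p) (Function('C')(p, W) = Mul(p, Rational(-1, 269)) = Mul(Rational(-1, 269), p))
Add(Function('J')(-421), Mul(-1, Function('C')(-524, Function('F')(-17)))) = Add(Add(128, Mul(119, Pow(-421, -1))), Mul(-1, Mul(Rational(-1, 269), -524))) = Add(Add(128, Mul(119, Rational(-1, 421))), Mul(-1, Rational(524, 269))) = Add(Add(128, Rational(-119, 421)), Rational(-524, 269)) = Add(Rational(53769, 421), Rational(-524, 269)) = Rational(14243257, 113249)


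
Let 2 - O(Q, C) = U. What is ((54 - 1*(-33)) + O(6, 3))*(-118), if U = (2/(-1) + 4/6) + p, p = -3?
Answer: -33040/3 ≈ -11013.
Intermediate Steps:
U = -13/3 (U = (2/(-1) + 4/6) - 3 = (2*(-1) + 4*(⅙)) - 3 = (-2 + ⅔) - 3 = -4/3 - 3 = -13/3 ≈ -4.3333)
O(Q, C) = 19/3 (O(Q, C) = 2 - 1*(-13/3) = 2 + 13/3 = 19/3)
((54 - 1*(-33)) + O(6, 3))*(-118) = ((54 - 1*(-33)) + 19/3)*(-118) = ((54 + 33) + 19/3)*(-118) = (87 + 19/3)*(-118) = (280/3)*(-118) = -33040/3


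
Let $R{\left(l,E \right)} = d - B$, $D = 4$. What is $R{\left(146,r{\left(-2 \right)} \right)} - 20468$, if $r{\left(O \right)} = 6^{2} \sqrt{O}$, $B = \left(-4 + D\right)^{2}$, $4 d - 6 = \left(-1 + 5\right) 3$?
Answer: $- \frac{40927}{2} \approx -20464.0$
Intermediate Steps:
$d = \frac{9}{2}$ ($d = \frac{3}{2} + \frac{\left(-1 + 5\right) 3}{4} = \frac{3}{2} + \frac{4 \cdot 3}{4} = \frac{3}{2} + \frac{1}{4} \cdot 12 = \frac{3}{2} + 3 = \frac{9}{2} \approx 4.5$)
$B = 0$ ($B = \left(-4 + 4\right)^{2} = 0^{2} = 0$)
$r{\left(O \right)} = 36 \sqrt{O}$
$R{\left(l,E \right)} = \frac{9}{2}$ ($R{\left(l,E \right)} = \frac{9}{2} - 0 = \frac{9}{2} + 0 = \frac{9}{2}$)
$R{\left(146,r{\left(-2 \right)} \right)} - 20468 = \frac{9}{2} - 20468 = - \frac{40927}{2}$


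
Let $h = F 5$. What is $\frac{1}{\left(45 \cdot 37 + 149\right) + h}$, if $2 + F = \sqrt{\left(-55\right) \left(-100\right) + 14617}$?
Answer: $\frac{1804}{2751491} - \frac{5 \sqrt{20117}}{2751491} \approx 0.0003979$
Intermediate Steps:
$F = -2 + \sqrt{20117}$ ($F = -2 + \sqrt{\left(-55\right) \left(-100\right) + 14617} = -2 + \sqrt{5500 + 14617} = -2 + \sqrt{20117} \approx 139.83$)
$h = -10 + 5 \sqrt{20117}$ ($h = \left(-2 + \sqrt{20117}\right) 5 = -10 + 5 \sqrt{20117} \approx 699.17$)
$\frac{1}{\left(45 \cdot 37 + 149\right) + h} = \frac{1}{\left(45 \cdot 37 + 149\right) - \left(10 - 5 \sqrt{20117}\right)} = \frac{1}{\left(1665 + 149\right) - \left(10 - 5 \sqrt{20117}\right)} = \frac{1}{1814 - \left(10 - 5 \sqrt{20117}\right)} = \frac{1}{1804 + 5 \sqrt{20117}}$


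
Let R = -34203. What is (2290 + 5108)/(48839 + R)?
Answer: 3699/7318 ≈ 0.50547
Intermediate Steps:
(2290 + 5108)/(48839 + R) = (2290 + 5108)/(48839 - 34203) = 7398/14636 = 7398*(1/14636) = 3699/7318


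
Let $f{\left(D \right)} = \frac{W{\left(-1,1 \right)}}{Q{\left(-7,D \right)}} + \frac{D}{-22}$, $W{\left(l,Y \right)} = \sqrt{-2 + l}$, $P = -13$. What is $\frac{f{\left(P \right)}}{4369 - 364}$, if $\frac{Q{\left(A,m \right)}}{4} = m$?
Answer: $\frac{13}{88110} - \frac{i \sqrt{3}}{208260} \approx 0.00014754 - 8.3168 \cdot 10^{-6} i$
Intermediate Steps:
$Q{\left(A,m \right)} = 4 m$
$f{\left(D \right)} = - \frac{D}{22} + \frac{i \sqrt{3}}{4 D}$ ($f{\left(D \right)} = \frac{\sqrt{-2 - 1}}{4 D} + \frac{D}{-22} = \sqrt{-3} \frac{1}{4 D} + D \left(- \frac{1}{22}\right) = i \sqrt{3} \frac{1}{4 D} - \frac{D}{22} = \frac{i \sqrt{3}}{4 D} - \frac{D}{22} = - \frac{D}{22} + \frac{i \sqrt{3}}{4 D}$)
$\frac{f{\left(P \right)}}{4369 - 364} = \frac{\left(- \frac{1}{22}\right) \left(-13\right) + \frac{i \sqrt{3}}{4 \left(-13\right)}}{4369 - 364} = \frac{\frac{13}{22} + \frac{1}{4} i \sqrt{3} \left(- \frac{1}{13}\right)}{4369 - 364} = \frac{\frac{13}{22} - \frac{i \sqrt{3}}{52}}{4005} = \left(\frac{13}{22} - \frac{i \sqrt{3}}{52}\right) \frac{1}{4005} = \frac{13}{88110} - \frac{i \sqrt{3}}{208260}$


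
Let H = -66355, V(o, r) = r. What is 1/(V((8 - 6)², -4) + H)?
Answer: -1/66359 ≈ -1.5070e-5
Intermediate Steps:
1/(V((8 - 6)², -4) + H) = 1/(-4 - 66355) = 1/(-66359) = -1/66359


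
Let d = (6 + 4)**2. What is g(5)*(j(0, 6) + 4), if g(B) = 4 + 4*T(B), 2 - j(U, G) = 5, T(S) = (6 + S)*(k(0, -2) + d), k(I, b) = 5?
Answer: 4624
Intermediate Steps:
d = 100 (d = 10**2 = 100)
T(S) = 630 + 105*S (T(S) = (6 + S)*(5 + 100) = (6 + S)*105 = 630 + 105*S)
j(U, G) = -3 (j(U, G) = 2 - 1*5 = 2 - 5 = -3)
g(B) = 2524 + 420*B (g(B) = 4 + 4*(630 + 105*B) = 4 + (2520 + 420*B) = 2524 + 420*B)
g(5)*(j(0, 6) + 4) = (2524 + 420*5)*(-3 + 4) = (2524 + 2100)*1 = 4624*1 = 4624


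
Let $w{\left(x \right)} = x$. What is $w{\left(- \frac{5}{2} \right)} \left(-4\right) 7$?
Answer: $70$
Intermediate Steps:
$w{\left(- \frac{5}{2} \right)} \left(-4\right) 7 = - \frac{5}{2} \left(-4\right) 7 = \left(-5\right) \frac{1}{2} \left(-4\right) 7 = \left(- \frac{5}{2}\right) \left(-4\right) 7 = 10 \cdot 7 = 70$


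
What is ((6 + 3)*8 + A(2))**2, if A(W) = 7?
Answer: 6241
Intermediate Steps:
((6 + 3)*8 + A(2))**2 = ((6 + 3)*8 + 7)**2 = (9*8 + 7)**2 = (72 + 7)**2 = 79**2 = 6241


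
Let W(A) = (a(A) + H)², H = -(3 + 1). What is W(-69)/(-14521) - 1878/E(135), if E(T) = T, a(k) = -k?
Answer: -713867/50265 ≈ -14.202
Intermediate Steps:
H = -4 (H = -1*4 = -4)
W(A) = (-4 - A)² (W(A) = (-A - 4)² = (-4 - A)²)
W(-69)/(-14521) - 1878/E(135) = (4 - 69)²/(-14521) - 1878/135 = (-65)²*(-1/14521) - 1878*1/135 = 4225*(-1/14521) - 626/45 = -325/1117 - 626/45 = -713867/50265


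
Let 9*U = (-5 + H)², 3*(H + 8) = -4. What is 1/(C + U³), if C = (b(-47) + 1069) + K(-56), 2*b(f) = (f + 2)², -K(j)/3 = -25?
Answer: 1062882/14934831131 ≈ 7.1168e-5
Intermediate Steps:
H = -28/3 (H = -8 + (⅓)*(-4) = -8 - 4/3 = -28/3 ≈ -9.3333)
K(j) = 75 (K(j) = -3*(-25) = 75)
b(f) = (2 + f)²/2 (b(f) = (f + 2)²/2 = (2 + f)²/2)
U = 1849/81 (U = (-5 - 28/3)²/9 = (-43/3)²/9 = (⅑)*(1849/9) = 1849/81 ≈ 22.827)
C = 4313/2 (C = ((2 - 47)²/2 + 1069) + 75 = ((½)*(-45)² + 1069) + 75 = ((½)*2025 + 1069) + 75 = (2025/2 + 1069) + 75 = 4163/2 + 75 = 4313/2 ≈ 2156.5)
1/(C + U³) = 1/(4313/2 + (1849/81)³) = 1/(4313/2 + 6321363049/531441) = 1/(14934831131/1062882) = 1062882/14934831131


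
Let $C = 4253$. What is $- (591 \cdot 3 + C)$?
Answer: $-6026$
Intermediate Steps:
$- (591 \cdot 3 + C) = - (591 \cdot 3 + 4253) = - (1773 + 4253) = \left(-1\right) 6026 = -6026$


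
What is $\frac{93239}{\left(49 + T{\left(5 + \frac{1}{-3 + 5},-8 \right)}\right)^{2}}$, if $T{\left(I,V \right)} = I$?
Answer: $\frac{372956}{11881} \approx 31.391$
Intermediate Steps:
$\frac{93239}{\left(49 + T{\left(5 + \frac{1}{-3 + 5},-8 \right)}\right)^{2}} = \frac{93239}{\left(49 + \left(5 + \frac{1}{-3 + 5}\right)\right)^{2}} = \frac{93239}{\left(49 + \left(5 + \frac{1}{2}\right)\right)^{2}} = \frac{93239}{\left(49 + \frac{11}{2}\right)^{2}} = \frac{93239}{\left(\frac{109}{2}\right)^{2}} = \frac{93239}{\frac{11881}{4}} = 93239 \cdot \frac{4}{11881} = \frac{372956}{11881}$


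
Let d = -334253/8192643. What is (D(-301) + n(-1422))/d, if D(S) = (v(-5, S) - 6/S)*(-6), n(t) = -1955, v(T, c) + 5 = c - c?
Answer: 4747317105423/100610153 ≈ 47185.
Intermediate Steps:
v(T, c) = -5 (v(T, c) = -5 + (c - c) = -5 + 0 = -5)
D(S) = 30 + 36/S (D(S) = (-5 - 6/S)*(-6) = 30 + 36/S)
d = -334253/8192643 (d = -334253*1/8192643 = -334253/8192643 ≈ -0.040799)
(D(-301) + n(-1422))/d = ((30 + 36/(-301)) - 1955)/(-334253/8192643) = ((30 + 36*(-1/301)) - 1955)*(-8192643/334253) = ((30 - 36/301) - 1955)*(-8192643/334253) = (8994/301 - 1955)*(-8192643/334253) = -579461/301*(-8192643/334253) = 4747317105423/100610153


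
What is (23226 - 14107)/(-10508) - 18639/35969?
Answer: -523859923/377962252 ≈ -1.3860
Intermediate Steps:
(23226 - 14107)/(-10508) - 18639/35969 = 9119*(-1/10508) - 18639*1/35969 = -9119/10508 - 18639/35969 = -523859923/377962252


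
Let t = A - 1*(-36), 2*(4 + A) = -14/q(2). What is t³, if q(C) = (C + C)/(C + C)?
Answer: 15625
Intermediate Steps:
q(C) = 1 (q(C) = (2*C)/((2*C)) = (2*C)*(1/(2*C)) = 1)
A = -11 (A = -4 + (-14/1)/2 = -4 + (-14*1)/2 = -4 + (½)*(-14) = -4 - 7 = -11)
t = 25 (t = -11 - 1*(-36) = -11 + 36 = 25)
t³ = 25³ = 15625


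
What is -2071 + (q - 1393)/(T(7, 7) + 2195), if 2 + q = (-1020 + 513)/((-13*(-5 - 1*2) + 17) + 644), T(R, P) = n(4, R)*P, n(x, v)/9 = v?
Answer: -4106334859/1982272 ≈ -2071.5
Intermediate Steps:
n(x, v) = 9*v
T(R, P) = 9*P*R (T(R, P) = (9*R)*P = 9*P*R)
q = -2011/752 (q = -2 + (-1020 + 513)/((-13*(-5 - 1*2) + 17) + 644) = -2 - 507/((-13*(-5 - 2) + 17) + 644) = -2 - 507/((-13*(-7) + 17) + 644) = -2 - 507/((91 + 17) + 644) = -2 - 507/(108 + 644) = -2 - 507/752 = -2011/752 ≈ -2.6742)
-2071 + (q - 1393)/(T(7, 7) + 2195) = -2071 + (-2011/752 - 1393)/(9*7*7 + 2195) = -2071 - 1049547/(752*(441 + 2195)) = -2071 - 1049547/752/2636 = -2071 - 1049547/752*1/2636 = -2071 - 1049547/1982272 = -4106334859/1982272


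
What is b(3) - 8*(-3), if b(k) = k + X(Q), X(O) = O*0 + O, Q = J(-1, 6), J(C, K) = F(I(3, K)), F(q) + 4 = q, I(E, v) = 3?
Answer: 26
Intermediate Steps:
F(q) = -4 + q
J(C, K) = -1 (J(C, K) = -4 + 3 = -1)
Q = -1
X(O) = O (X(O) = 0 + O = O)
b(k) = -1 + k (b(k) = k - 1 = -1 + k)
b(3) - 8*(-3) = (-1 + 3) - 8*(-3) = 2 + 24 = 26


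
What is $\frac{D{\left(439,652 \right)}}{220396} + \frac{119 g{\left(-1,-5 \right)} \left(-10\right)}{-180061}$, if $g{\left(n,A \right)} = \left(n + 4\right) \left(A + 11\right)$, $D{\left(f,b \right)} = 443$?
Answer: $\frac{685807049}{5669246308} \approx 0.12097$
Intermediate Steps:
$g{\left(n,A \right)} = \left(4 + n\right) \left(11 + A\right)$
$\frac{D{\left(439,652 \right)}}{220396} + \frac{119 g{\left(-1,-5 \right)} \left(-10\right)}{-180061} = \frac{443}{220396} + \frac{119 \left(44 + 4 \left(-5\right) + 11 \left(-1\right) - -5\right) \left(-10\right)}{-180061} = 443 \cdot \frac{1}{220396} + 119 \left(44 - 20 - 11 + 5\right) \left(-10\right) \left(- \frac{1}{180061}\right) = \frac{443}{220396} + 119 \cdot 18 \left(-10\right) \left(- \frac{1}{180061}\right) = \frac{443}{220396} + 119 \left(-180\right) \left(- \frac{1}{180061}\right) = \frac{443}{220396} - - \frac{3060}{25723} = \frac{443}{220396} + \frac{3060}{25723} = \frac{685807049}{5669246308}$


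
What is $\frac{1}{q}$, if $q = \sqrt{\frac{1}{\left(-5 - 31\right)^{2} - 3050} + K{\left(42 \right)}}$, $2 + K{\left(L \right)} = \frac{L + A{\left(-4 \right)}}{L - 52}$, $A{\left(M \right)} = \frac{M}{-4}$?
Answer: $- \frac{i \sqrt{30287195}}{13814} \approx - 0.39839 i$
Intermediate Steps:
$A{\left(M \right)} = - \frac{M}{4}$ ($A{\left(M \right)} = M \left(- \frac{1}{4}\right) = - \frac{M}{4}$)
$K{\left(L \right)} = -2 + \frac{1 + L}{-52 + L}$ ($K{\left(L \right)} = -2 + \frac{L - -1}{L - 52} = -2 + \frac{L + 1}{-52 + L} = -2 + \frac{1 + L}{-52 + L}$)
$q = \frac{2 i \sqrt{30287195}}{4385}$ ($q = \sqrt{\frac{1}{\left(-5 - 31\right)^{2} - 3050} + \frac{105 - 42}{-52 + 42}} = \sqrt{\frac{1}{\left(-36\right)^{2} - 3050} + \frac{105 - 42}{-10}} = \sqrt{\frac{1}{1296 - 3050} - \frac{63}{10}} = \sqrt{\frac{1}{-1754} - \frac{63}{10}} = \sqrt{- \frac{1}{1754} - \frac{63}{10}} = \sqrt{- \frac{27628}{4385}} = \frac{2 i \sqrt{30287195}}{4385} \approx 2.5101 i$)
$\frac{1}{q} = \frac{1}{\frac{2}{4385} i \sqrt{30287195}} = - \frac{i \sqrt{30287195}}{13814}$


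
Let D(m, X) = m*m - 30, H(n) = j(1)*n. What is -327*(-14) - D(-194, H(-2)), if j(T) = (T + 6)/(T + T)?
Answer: -33028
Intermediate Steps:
j(T) = (6 + T)/(2*T) (j(T) = (6 + T)/((2*T)) = (6 + T)*(1/(2*T)) = (6 + T)/(2*T))
H(n) = 7*n/2 (H(n) = ((½)*(6 + 1)/1)*n = ((½)*1*7)*n = 7*n/2)
D(m, X) = -30 + m² (D(m, X) = m² - 30 = -30 + m²)
-327*(-14) - D(-194, H(-2)) = -327*(-14) - (-30 + (-194)²) = 4578 - (-30 + 37636) = 4578 - 1*37606 = 4578 - 37606 = -33028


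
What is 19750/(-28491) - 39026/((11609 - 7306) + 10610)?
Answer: -468807172/141628761 ≈ -3.3101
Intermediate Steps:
19750/(-28491) - 39026/((11609 - 7306) + 10610) = 19750*(-1/28491) - 39026/(4303 + 10610) = -19750/28491 - 39026/14913 = -468807172/141628761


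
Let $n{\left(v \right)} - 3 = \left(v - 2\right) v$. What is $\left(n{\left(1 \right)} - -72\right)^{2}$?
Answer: $5476$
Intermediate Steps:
$n{\left(v \right)} = 3 + v \left(-2 + v\right)$ ($n{\left(v \right)} = 3 + \left(v - 2\right) v = 3 + \left(-2 + v\right) v = 3 + v \left(-2 + v\right)$)
$\left(n{\left(1 \right)} - -72\right)^{2} = \left(\left(3 + 1^{2} - 2\right) - -72\right)^{2} = \left(\left(3 + 1 - 2\right) + \left(-163 + 235\right)\right)^{2} = \left(2 + 72\right)^{2} = 74^{2} = 5476$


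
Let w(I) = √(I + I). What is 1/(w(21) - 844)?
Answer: -422/356147 - √42/712294 ≈ -0.0011940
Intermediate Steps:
w(I) = √2*√I (w(I) = √(2*I) = √2*√I)
1/(w(21) - 844) = 1/(√2*√21 - 844) = 1/(√42 - 844) = 1/(-844 + √42)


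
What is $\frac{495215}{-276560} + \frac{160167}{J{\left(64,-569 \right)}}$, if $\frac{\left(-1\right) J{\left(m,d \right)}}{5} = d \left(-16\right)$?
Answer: $- \frac{417737327}{78681320} \approx -5.3092$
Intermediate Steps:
$J{\left(m,d \right)} = 80 d$ ($J{\left(m,d \right)} = - 5 d \left(-16\right) = - 5 \left(- 16 d\right) = 80 d$)
$\frac{495215}{-276560} + \frac{160167}{J{\left(64,-569 \right)}} = \frac{495215}{-276560} + \frac{160167}{80 \left(-569\right)} = 495215 \left(- \frac{1}{276560}\right) + \frac{160167}{-45520} = - \frac{99043}{55312} + 160167 \left(- \frac{1}{45520}\right) = - \frac{99043}{55312} - \frac{160167}{45520} = - \frac{417737327}{78681320}$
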